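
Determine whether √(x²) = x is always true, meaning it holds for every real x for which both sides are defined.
Claim: √(x²) = x.
Test a specific point where both sides are defined: x = -3.
LHS = √(x²) ≈ 3.0000
RHS = x ≈ -3.0000
Since 3.0000 ≠ -3.0000, the equation fails at this point, so it cannot hold for every real x for which both sides are defined.
√(x²) = |x|, which differs from x whenever x < 0 (both sides are defined for every real x).

Conclusion: No, this is NOT an identity.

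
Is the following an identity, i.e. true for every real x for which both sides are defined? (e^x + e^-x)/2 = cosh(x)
Claim: (e^x + e^-x)/2 = cosh(x).
Reasoning: This is exactly the definition of the hyperbolic cosine: cosh(x) := (e^x + e^-x)/2.
So the two sides agree for every real x for which both sides are defined.

Conclusion: Yes, this is an identity.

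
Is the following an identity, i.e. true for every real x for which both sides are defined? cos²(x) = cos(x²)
Claim: cos²(x) = cos(x²).
Test a specific point where both sides are defined: x = 2π/3.
LHS = cos²(x) ≈ 0.2500
RHS = cos(x²) ≈ -0.3202
Since 0.2500 ≠ -0.3202, the equation fails at this point, so it cannot hold for every real x for which both sides are defined.
cos²(x) means (cos x)², squaring the output; cos(x²) squares the input. These are different functions.

Conclusion: No, this is NOT an identity.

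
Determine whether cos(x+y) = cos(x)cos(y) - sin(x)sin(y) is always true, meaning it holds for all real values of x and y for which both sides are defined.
Yes, this is an identity.

Claim: cos(x+y) = cos(x)cos(y) - sin(x)sin(y).
Reasoning: By Euler's formula e^(i(x+y)) = e^(ix)·e^(iy) = (cos x + i·sin x)(cos y + i·sin y). The real part of the left side is cos(x+y); the real part of the product is cos(x)cos(y) - sin(x)sin(y) (since i·i = -1).
So the two sides agree for all real values of x and y for which both sides are defined.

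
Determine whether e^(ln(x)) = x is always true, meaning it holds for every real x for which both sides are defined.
Yes, this is an identity.

Claim: e^(ln(x)) = x.
Reasoning: For x > 0, ln(x) is by definition the exponent p such that e^p = x. Raising e to that exponent therefore returns x: e^(ln x) = x.
So the two sides agree for every real x for which both sides are defined.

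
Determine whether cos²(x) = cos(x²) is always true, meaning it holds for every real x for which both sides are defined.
Claim: cos²(x) = cos(x²).
Test a specific point where both sides are defined: x = π/2.
LHS = cos²(x) ≈ 0.0000
RHS = cos(x²) ≈ -0.7812
Since 0.0000 ≠ -0.7812, the equation fails at this point, so it cannot hold for every real x for which both sides are defined.
cos²(x) means (cos x)², squaring the output; cos(x²) squares the input. These are different functions.

Conclusion: No, this is NOT an identity.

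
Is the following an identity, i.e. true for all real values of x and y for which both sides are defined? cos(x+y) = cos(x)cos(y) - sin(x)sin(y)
Yes, this is an identity.

Claim: cos(x+y) = cos(x)cos(y) - sin(x)sin(y).
Reasoning: By Euler's formula e^(i(x+y)) = e^(ix)·e^(iy) = (cos x + i·sin x)(cos y + i·sin y). The real part of the left side is cos(x+y); the real part of the product is cos(x)cos(y) - sin(x)sin(y) (since i·i = -1).
So the two sides agree for all real values of x and y for which both sides are defined.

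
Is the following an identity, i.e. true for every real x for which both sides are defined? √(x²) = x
Claim: √(x²) = x.
Test a specific point where both sides are defined: x = -2.
LHS = √(x²) ≈ 2.0000
RHS = x ≈ -2.0000
Since 2.0000 ≠ -2.0000, the equation fails at this point, so it cannot hold for every real x for which both sides are defined.
√(x²) = |x|, which differs from x whenever x < 0 (both sides are defined for every real x).

Conclusion: No, this is NOT an identity.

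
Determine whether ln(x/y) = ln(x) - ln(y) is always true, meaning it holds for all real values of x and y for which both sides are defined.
Claim: ln(x/y) = ln(x) - ln(y).
Reasoning: Both sides are simultaneously defined only when x, y > 0. Write x = e^p, y = e^q. Then x/y = e^(p-q), so ln(x/y) = p - q = ln(x) - ln(y).
So the two sides agree for all real values of x and y for which both sides are defined.

Conclusion: Yes, this is an identity.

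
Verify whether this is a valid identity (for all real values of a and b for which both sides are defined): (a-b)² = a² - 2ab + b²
Claim: (a-b)² = a² - 2ab + b².
Reasoning: Expand: (a-b)² = (a-b)(a-b) = a·a - a·b - b·a + b·b = a² - 2ab + b².
So the two sides agree for all real values of a and b for which both sides are defined.

Conclusion: Yes, this is an identity.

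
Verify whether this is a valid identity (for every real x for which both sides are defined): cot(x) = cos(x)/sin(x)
Claim: cot(x) = cos(x)/sin(x).
Reasoning: cot(x) is defined as 1/tan(x) = 1/(sin(x)/cos(x)) = cos(x)/sin(x), wherever sin(x) ≠ 0.
So the two sides agree for every real x for which both sides are defined.

Conclusion: Yes, this is an identity.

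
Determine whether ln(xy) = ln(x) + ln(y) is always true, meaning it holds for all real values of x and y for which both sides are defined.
Claim: ln(xy) = ln(x) + ln(y).
Reasoning: Both sides are simultaneously defined only when x, y > 0. Write x = e^p, y = e^q (p = ln x, q = ln y). Then xy = e^p · e^q = e^(p+q), so ln(xy) = p + q = ln(x) + ln(y).
So the two sides agree for all real values of x and y for which both sides are defined.

Conclusion: Yes, this is an identity.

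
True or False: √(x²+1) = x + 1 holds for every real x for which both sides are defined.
Claim: √(x²+1) = x + 1.
Test a specific point where both sides are defined: x = 3.
LHS = √(x²+1) ≈ 3.1623
RHS = x + 1 ≈ 4.0000
Since 3.1623 ≠ 4.0000, the equation fails at this point, so it cannot hold for every real x for which both sides are defined.
(x+1)² = x² + 2x + 1 ≠ x² + 1 unless x = 0.

Conclusion: False.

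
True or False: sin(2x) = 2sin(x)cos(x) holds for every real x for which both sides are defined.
Claim: sin(2x) = 2sin(x)cos(x).
Reasoning: Put y = x in the addition formula sin(x+y) = sin(x)cos(y) + cos(x)sin(y): sin(2x) = sin(x)cos(x) + cos(x)sin(x) = 2sin(x)cos(x).
So the two sides agree for every real x for which both sides are defined.

Conclusion: True.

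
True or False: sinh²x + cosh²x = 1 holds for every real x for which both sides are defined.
False.

Claim: sinh²x + cosh²x = 1.
Test a specific point where both sides are defined: x = -3.
LHS = sinh²x + cosh²x ≈ 201.7156
RHS = 1 ≈ 1.0000
Since 201.7156 ≠ 1.0000, the equation fails at this point, so it cannot hold for every real x for which both sides are defined.
The correct hyperbolic identity is cosh²x - sinh²x = 1 (a difference); the sum sinh²x + cosh²x equals cosh(2x).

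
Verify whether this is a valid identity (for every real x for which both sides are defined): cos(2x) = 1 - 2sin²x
Yes, this is an identity.

Claim: cos(2x) = 1 - 2sin²x.
Reasoning: cos(2x) = cos²x - sin²x. Replace cos²x by 1 - sin²x: (1 - sin²x) - sin²x = 1 - 2sin²x.
So the two sides agree for every real x for which both sides are defined.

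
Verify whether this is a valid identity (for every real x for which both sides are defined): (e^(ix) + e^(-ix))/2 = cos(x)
Yes, this is an identity.

Claim: (e^(ix) + e^(-ix))/2 = cos(x).
Reasoning: By Euler's formula e^(ix) = cos(x) + i·sin(x) and e^(-ix) = cos(x) - i·sin(x). Adding cancels the sine terms: e^(ix) + e^(-ix) = 2cos(x); divide by 2.
So the two sides agree for every real x for which both sides are defined.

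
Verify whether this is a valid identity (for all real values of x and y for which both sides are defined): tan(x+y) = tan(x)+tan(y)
No, this is NOT an identity.

Claim: tan(x+y) = tan(x)+tan(y).
Test a specific point where both sides are defined: x = π/6, y = -π/4.
LHS = tan(x+y) ≈ -0.2679
RHS = tan(x)+tan(y) ≈ -0.4226
Since -0.2679 ≠ -0.4226, the equation fails at this point, so it cannot hold for all real values of x and y for which both sides are defined.
The correct formula is tan(x+y) = (tan(x) + tan(y))/(1 - tan(x)tan(y)).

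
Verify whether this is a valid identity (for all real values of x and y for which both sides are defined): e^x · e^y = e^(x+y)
Claim: e^x · e^y = e^(x+y).
Reasoning: This is the law of exponents for a common base: multiplying powers adds exponents. E.g. from the series, (Σ x^j/j!)(Σ y^k/k!) = Σ_m (Σ_{j+k=m} x^j y^k/(j!k!)) = Σ_m (x+y)^m/m! by the binomial theorem.
So the two sides agree for all real values of x and y for which both sides are defined.

Conclusion: Yes, this is an identity.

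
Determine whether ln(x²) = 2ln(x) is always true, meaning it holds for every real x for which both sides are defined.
Claim: ln(x²) = 2ln(x).
Reasoning: The right side requires x > 0. For x > 0, x² = (e^(ln x))² = e^(2ln x), so ln(x²) = 2ln(x). (For x < 0 the right side is undefined, so those values are outside the claim.)
So the two sides agree for every real x for which both sides are defined.

Conclusion: Yes, this is an identity.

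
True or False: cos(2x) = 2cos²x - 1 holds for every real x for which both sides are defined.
Claim: cos(2x) = 2cos²x - 1.
Reasoning: cos(2x) = cos²x - sin²x. Replace sin²x by 1 - cos²x: cos²x - (1 - cos²x) = 2cos²x - 1.
So the two sides agree for every real x for which both sides are defined.

Conclusion: True.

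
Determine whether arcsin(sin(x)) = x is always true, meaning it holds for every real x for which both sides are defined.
No, this is NOT an identity.

Claim: arcsin(sin(x)) = x.
Test a specific point where both sides are defined: x = 3π/4.
LHS = arcsin(sin(x)) ≈ 0.7854
RHS = x ≈ 2.3562
Since 0.7854 ≠ 2.3562, the equation fails at this point, so it cannot hold for every real x for which both sides are defined.
arcsin only returns values in [-π/2, π/2], so arcsin(sin(x)) = x holds only for x in that interval, not for all real x.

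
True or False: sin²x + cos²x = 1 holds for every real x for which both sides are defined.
Claim: sin²x + cos²x = 1.
Reasoning: The point (cos x, sin x) lies on the unit circle X² + Y² = 1, so cos²x + sin²x = 1 for every real x.
So the two sides agree for every real x for which both sides are defined.

Conclusion: True.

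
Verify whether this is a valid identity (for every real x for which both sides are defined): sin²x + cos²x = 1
Claim: sin²x + cos²x = 1.
Reasoning: The point (cos x, sin x) lies on the unit circle X² + Y² = 1, so cos²x + sin²x = 1 for every real x.
So the two sides agree for every real x for which both sides are defined.

Conclusion: Yes, this is an identity.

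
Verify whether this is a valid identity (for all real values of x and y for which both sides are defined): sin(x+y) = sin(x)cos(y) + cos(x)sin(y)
Yes, this is an identity.

Claim: sin(x+y) = sin(x)cos(y) + cos(x)sin(y).
Reasoning: By Euler's formula e^(i(x+y)) = e^(ix)·e^(iy) = (cos x + i·sin x)(cos y + i·sin y). The imaginary part of the left side is sin(x+y); the imaginary part of the product is sin(x)cos(y) + cos(x)sin(y).
So the two sides agree for all real values of x and y for which both sides are defined.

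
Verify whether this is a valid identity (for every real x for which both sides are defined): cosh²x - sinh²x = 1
Yes, this is an identity.

Claim: cosh²x - sinh²x = 1.
Reasoning: With cosh(x) = (e^x + e^-x)/2 and sinh(x) = (e^x - e^-x)/2: cosh²x = (e^(2x) + 2 + e^(-2x))/4 and sinh²x = (e^(2x) - 2 + e^(-2x))/4. Subtracting leaves 4/4 = 1.
So the two sides agree for every real x for which both sides are defined.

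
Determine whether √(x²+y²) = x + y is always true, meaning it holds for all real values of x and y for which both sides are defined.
Claim: √(x²+y²) = x + y.
Test a specific point where both sides are defined: x = 1, y = -3.
LHS = √(x²+y²) ≈ 3.1623
RHS = x + y ≈ -2.0000
Since 3.1623 ≠ -2.0000, the equation fails at this point, so it cannot hold for all real values of x and y for which both sides are defined.
(x+y)² = x² + 2xy + y², not x² + y², so the square root does not split this way.

Conclusion: No, this is NOT an identity.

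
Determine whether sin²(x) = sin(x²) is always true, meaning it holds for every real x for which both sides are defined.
No, this is NOT an identity.

Claim: sin²(x) = sin(x²).
Test a specific point where both sides are defined: x = -π/6.
LHS = sin²(x) ≈ 0.2500
RHS = sin(x²) ≈ 0.2707
Since 0.2500 ≠ 0.2707, the equation fails at this point, so it cannot hold for every real x for which both sides are defined.
sin²(x) means (sin x)², squaring the output; sin(x²) squares the input. These are different functions.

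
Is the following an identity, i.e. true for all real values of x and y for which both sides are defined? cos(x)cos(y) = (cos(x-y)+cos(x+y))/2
Claim: cos(x)cos(y) = (cos(x-y)+cos(x+y))/2.
Reasoning: cos(x-y) = cos(x)cos(y) + sin(x)sin(y) and cos(x+y) = cos(x)cos(y) - sin(x)sin(y). Adding, cos(x-y) + cos(x+y) = 2cos(x)cos(y); divide by 2.
So the two sides agree for all real values of x and y for which both sides are defined.

Conclusion: Yes, this is an identity.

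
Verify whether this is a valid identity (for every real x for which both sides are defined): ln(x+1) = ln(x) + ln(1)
No, this is NOT an identity.

Claim: ln(x+1) = ln(x) + ln(1).
Test a specific point where both sides are defined: x = 2.
LHS = ln(x+1) ≈ 1.0986
RHS = ln(x) + ln(1) ≈ 0.6931
Since 1.0986 ≠ 0.6931, the equation fails at this point, so it cannot hold for every real x for which both sides are defined.
ln(1) = 0, so the right side is just ln(x), which differs from ln(x+1).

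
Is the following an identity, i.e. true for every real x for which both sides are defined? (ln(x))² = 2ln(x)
No, this is NOT an identity.

Claim: (ln(x))² = 2ln(x).
Test a specific point where both sides are defined: x = 1/2.
LHS = (ln(x))² ≈ 0.4805
RHS = 2ln(x) ≈ -1.3863
Since 0.4805 ≠ -1.3863, the equation fails at this point, so it cannot hold for every real x for which both sides are defined.
2ln(x) equals ln(x²), which is not the same as (ln x)².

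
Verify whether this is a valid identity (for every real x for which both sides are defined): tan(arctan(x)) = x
Yes, this is an identity.

Claim: tan(arctan(x)) = x.
Reasoning: For every real x, arctan(x) is by definition the angle in (-π/2, π/2) whose tangent equals x. Taking the tangent of that angle returns x.
So the two sides agree for every real x for which both sides are defined.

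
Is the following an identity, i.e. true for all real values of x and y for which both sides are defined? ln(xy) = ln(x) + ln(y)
Claim: ln(xy) = ln(x) + ln(y).
Reasoning: Both sides are simultaneously defined only when x, y > 0. Write x = e^p, y = e^q (p = ln x, q = ln y). Then xy = e^p · e^q = e^(p+q), so ln(xy) = p + q = ln(x) + ln(y).
So the two sides agree for all real values of x and y for which both sides are defined.

Conclusion: Yes, this is an identity.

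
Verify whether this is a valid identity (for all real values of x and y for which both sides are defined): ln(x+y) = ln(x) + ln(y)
Claim: ln(x+y) = ln(x) + ln(y).
Test a specific point where both sides are defined: x = 2, y = 5.
LHS = ln(x+y) ≈ 1.9459
RHS = ln(x) + ln(y) ≈ 2.3026
Since 1.9459 ≠ 2.3026, the equation fails at this point, so it cannot hold for all real values of x and y for which both sides are defined.
ln(x) + ln(y) = ln(xy), not ln(x+y).

Conclusion: No, this is NOT an identity.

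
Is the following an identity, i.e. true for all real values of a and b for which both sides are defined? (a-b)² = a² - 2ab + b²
Claim: (a-b)² = a² - 2ab + b².
Reasoning: Expand: (a-b)² = (a-b)(a-b) = a·a - a·b - b·a + b·b = a² - 2ab + b².
So the two sides agree for all real values of a and b for which both sides are defined.

Conclusion: Yes, this is an identity.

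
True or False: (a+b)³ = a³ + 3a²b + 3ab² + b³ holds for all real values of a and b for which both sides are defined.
Claim: (a+b)³ = a³ + 3a²b + 3ab² + b³.
Reasoning: (a+b)³ = (a+b)(a+b)² = (a+b)(a² + 2ab + b²) = a³ + 2a²b + ab² + a²b + 2ab² + b³ = a³ + 3a²b + 3ab² + b³.
So the two sides agree for all real values of a and b for which both sides are defined.

Conclusion: True.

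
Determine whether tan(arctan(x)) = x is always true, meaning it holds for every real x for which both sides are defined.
Yes, this is an identity.

Claim: tan(arctan(x)) = x.
Reasoning: For every real x, arctan(x) is by definition the angle in (-π/2, π/2) whose tangent equals x. Taking the tangent of that angle returns x.
So the two sides agree for every real x for which both sides are defined.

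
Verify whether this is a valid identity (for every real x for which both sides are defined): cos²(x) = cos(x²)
Claim: cos²(x) = cos(x²).
Test a specific point where both sides are defined: x = π.
LHS = cos²(x) ≈ 1.0000
RHS = cos(x²) ≈ -0.9027
Since 1.0000 ≠ -0.9027, the equation fails at this point, so it cannot hold for every real x for which both sides are defined.
cos²(x) means (cos x)², squaring the output; cos(x²) squares the input. These are different functions.

Conclusion: No, this is NOT an identity.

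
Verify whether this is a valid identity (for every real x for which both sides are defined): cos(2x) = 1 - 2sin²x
Yes, this is an identity.

Claim: cos(2x) = 1 - 2sin²x.
Reasoning: cos(2x) = cos²x - sin²x. Replace cos²x by 1 - sin²x: (1 - sin²x) - sin²x = 1 - 2sin²x.
So the two sides agree for every real x for which both sides are defined.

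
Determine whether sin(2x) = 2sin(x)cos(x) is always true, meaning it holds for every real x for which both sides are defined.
Claim: sin(2x) = 2sin(x)cos(x).
Reasoning: Put y = x in the addition formula sin(x+y) = sin(x)cos(y) + cos(x)sin(y): sin(2x) = sin(x)cos(x) + cos(x)sin(x) = 2sin(x)cos(x).
So the two sides agree for every real x for which both sides are defined.

Conclusion: Yes, this is an identity.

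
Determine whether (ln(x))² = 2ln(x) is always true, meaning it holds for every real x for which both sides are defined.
No, this is NOT an identity.

Claim: (ln(x))² = 2ln(x).
Test a specific point where both sides are defined: x = 5.
LHS = (ln(x))² ≈ 2.5903
RHS = 2ln(x) ≈ 3.2189
Since 2.5903 ≠ 3.2189, the equation fails at this point, so it cannot hold for every real x for which both sides are defined.
2ln(x) equals ln(x²), which is not the same as (ln x)².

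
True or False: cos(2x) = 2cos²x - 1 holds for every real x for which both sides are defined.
Claim: cos(2x) = 2cos²x - 1.
Reasoning: cos(2x) = cos²x - sin²x. Replace sin²x by 1 - cos²x: cos²x - (1 - cos²x) = 2cos²x - 1.
So the two sides agree for every real x for which both sides are defined.

Conclusion: True.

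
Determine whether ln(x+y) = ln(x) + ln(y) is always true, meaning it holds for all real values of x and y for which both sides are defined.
Claim: ln(x+y) = ln(x) + ln(y).
Test a specific point where both sides are defined: x = 1, y = 3.
LHS = ln(x+y) ≈ 1.3863
RHS = ln(x) + ln(y) ≈ 1.0986
Since 1.3863 ≠ 1.0986, the equation fails at this point, so it cannot hold for all real values of x and y for which both sides are defined.
ln(x) + ln(y) = ln(xy), not ln(x+y).

Conclusion: No, this is NOT an identity.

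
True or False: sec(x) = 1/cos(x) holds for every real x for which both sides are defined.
True.

Claim: sec(x) = 1/cos(x).
Reasoning: sec(x) is by definition the reciprocal of cos(x), wherever cos(x) ≠ 0.
So the two sides agree for every real x for which both sides are defined.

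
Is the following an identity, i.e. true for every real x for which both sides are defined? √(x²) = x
No, this is NOT an identity.

Claim: √(x²) = x.
Test a specific point where both sides are defined: x = -1.
LHS = √(x²) ≈ 1.0000
RHS = x ≈ -1.0000
Since 1.0000 ≠ -1.0000, the equation fails at this point, so it cannot hold for every real x for which both sides are defined.
√(x²) = |x|, which differs from x whenever x < 0 (both sides are defined for every real x).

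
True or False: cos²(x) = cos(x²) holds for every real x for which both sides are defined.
Claim: cos²(x) = cos(x²).
Test a specific point where both sides are defined: x = -π/6.
LHS = cos²(x) ≈ 0.7500
RHS = cos(x²) ≈ 0.9627
Since 0.7500 ≠ 0.9627, the equation fails at this point, so it cannot hold for every real x for which both sides are defined.
cos²(x) means (cos x)², squaring the output; cos(x²) squares the input. These are different functions.

Conclusion: False.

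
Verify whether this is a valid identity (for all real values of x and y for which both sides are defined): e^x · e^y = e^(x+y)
Claim: e^x · e^y = e^(x+y).
Reasoning: This is the law of exponents for a common base: multiplying powers adds exponents. E.g. from the series, (Σ x^j/j!)(Σ y^k/k!) = Σ_m (Σ_{j+k=m} x^j y^k/(j!k!)) = Σ_m (x+y)^m/m! by the binomial theorem.
So the two sides agree for all real values of x and y for which both sides are defined.

Conclusion: Yes, this is an identity.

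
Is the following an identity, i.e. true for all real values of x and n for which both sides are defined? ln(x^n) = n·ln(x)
Yes, this is an identity.

Claim: ln(x^n) = n·ln(x).
Reasoning: The right side requires x > 0. For x > 0, x^n = (e^(ln x))^n = e^(n·ln x), so taking ln of both sides gives ln(x^n) = n·ln(x).
So the two sides agree for all real values of x and n for which both sides are defined.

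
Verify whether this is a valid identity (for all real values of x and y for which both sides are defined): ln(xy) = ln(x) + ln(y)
Yes, this is an identity.

Claim: ln(xy) = ln(x) + ln(y).
Reasoning: Both sides are simultaneously defined only when x, y > 0. Write x = e^p, y = e^q (p = ln x, q = ln y). Then xy = e^p · e^q = e^(p+q), so ln(xy) = p + q = ln(x) + ln(y).
So the two sides agree for all real values of x and y for which both sides are defined.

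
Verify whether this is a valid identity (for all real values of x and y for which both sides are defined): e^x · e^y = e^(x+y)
Claim: e^x · e^y = e^(x+y).
Reasoning: This is the law of exponents for a common base: multiplying powers adds exponents. E.g. from the series, (Σ x^j/j!)(Σ y^k/k!) = Σ_m (Σ_{j+k=m} x^j y^k/(j!k!)) = Σ_m (x+y)^m/m! by the binomial theorem.
So the two sides agree for all real values of x and y for which both sides are defined.

Conclusion: Yes, this is an identity.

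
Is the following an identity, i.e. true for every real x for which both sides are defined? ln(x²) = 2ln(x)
Claim: ln(x²) = 2ln(x).
Reasoning: The right side requires x > 0. For x > 0, x² = (e^(ln x))² = e^(2ln x), so ln(x²) = 2ln(x). (For x < 0 the right side is undefined, so those values are outside the claim.)
So the two sides agree for every real x for which both sides are defined.

Conclusion: Yes, this is an identity.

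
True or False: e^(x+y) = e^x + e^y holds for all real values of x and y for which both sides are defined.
False.

Claim: e^(x+y) = e^x + e^y.
Test a specific point where both sides are defined: x = 4, y = -2.
LHS = e^(x+y) ≈ 7.3891
RHS = e^x + e^y ≈ 54.7335
Since 7.3891 ≠ 54.7335, the equation fails at this point, so it cannot hold for all real values of x and y for which both sides are defined.
The correct rule is e^(x+y) = e^x · e^y (a product, not a sum).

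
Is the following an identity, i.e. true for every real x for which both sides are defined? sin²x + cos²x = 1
Claim: sin²x + cos²x = 1.
Reasoning: The point (cos x, sin x) lies on the unit circle X² + Y² = 1, so cos²x + sin²x = 1 for every real x.
So the two sides agree for every real x for which both sides are defined.

Conclusion: Yes, this is an identity.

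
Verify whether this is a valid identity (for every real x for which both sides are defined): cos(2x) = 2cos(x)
Claim: cos(2x) = 2cos(x).
Test a specific point where both sides are defined: x = π/2.
LHS = cos(2x) ≈ -1.0000
RHS = 2cos(x) ≈ 0.0000
Since -1.0000 ≠ 0.0000, the equation fails at this point, so it cannot hold for every real x for which both sides are defined.
The correct double-angle formula is cos(2x) = cos²x - sin²x.

Conclusion: No, this is NOT an identity.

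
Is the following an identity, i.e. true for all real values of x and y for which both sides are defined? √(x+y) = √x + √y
Claim: √(x+y) = √x + √y.
Test a specific point where both sides are defined: x = 3/2, y = 3/2.
LHS = √(x+y) ≈ 1.7321
RHS = √x + √y ≈ 2.4495
Since 1.7321 ≠ 2.4495, the equation fails at this point, so it cannot hold for all real values of x and y for which both sides are defined.
Squaring the right side gives x + 2√(xy) + y, not x + y.

Conclusion: No, this is NOT an identity.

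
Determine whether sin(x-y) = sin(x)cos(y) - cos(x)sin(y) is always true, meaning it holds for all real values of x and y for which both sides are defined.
Yes, this is an identity.

Claim: sin(x-y) = sin(x)cos(y) - cos(x)sin(y).
Reasoning: Replace y by -y in sin(x+y) = sin(x)cos(y) + cos(x)sin(y) and use cos(-y) = cos(y), sin(-y) = -sin(y): sin(x-y) = sin(x)cos(y) - cos(x)sin(y).
So the two sides agree for all real values of x and y for which both sides are defined.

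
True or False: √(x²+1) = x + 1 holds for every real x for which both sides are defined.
Claim: √(x²+1) = x + 1.
Test a specific point where both sides are defined: x = 5.
LHS = √(x²+1) ≈ 5.0990
RHS = x + 1 ≈ 6.0000
Since 5.0990 ≠ 6.0000, the equation fails at this point, so it cannot hold for every real x for which both sides are defined.
(x+1)² = x² + 2x + 1 ≠ x² + 1 unless x = 0.

Conclusion: False.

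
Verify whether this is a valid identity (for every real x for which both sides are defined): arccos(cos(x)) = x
No, this is NOT an identity.

Claim: arccos(cos(x)) = x.
Test a specific point where both sides are defined: x = -π/3.
LHS = arccos(cos(x)) ≈ 1.0472
RHS = x ≈ -1.0472
Since 1.0472 ≠ -1.0472, the equation fails at this point, so it cannot hold for every real x for which both sides are defined.
arccos only returns values in [0, π], so arccos(cos(x)) = x holds only for x in that interval, not for all real x.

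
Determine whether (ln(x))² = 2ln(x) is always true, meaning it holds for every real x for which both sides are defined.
No, this is NOT an identity.

Claim: (ln(x))² = 2ln(x).
Test a specific point where both sides are defined: x = 1/2.
LHS = (ln(x))² ≈ 0.4805
RHS = 2ln(x) ≈ -1.3863
Since 0.4805 ≠ -1.3863, the equation fails at this point, so it cannot hold for every real x for which both sides are defined.
2ln(x) equals ln(x²), which is not the same as (ln x)².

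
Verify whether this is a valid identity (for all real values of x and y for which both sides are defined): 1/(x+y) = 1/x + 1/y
Claim: 1/(x+y) = 1/x + 1/y.
Test a specific point where both sides are defined: x = 3/2, y = 3.
LHS = 1/(x+y) ≈ 0.2222
RHS = 1/x + 1/y ≈ 1.0000
Since 0.2222 ≠ 1.0000, the equation fails at this point, so it cannot hold for all real values of x and y for which both sides are defined.
1/x + 1/y = (x+y)/(xy), which is not 1/(x+y).

Conclusion: No, this is NOT an identity.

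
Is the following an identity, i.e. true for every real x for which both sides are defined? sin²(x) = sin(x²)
No, this is NOT an identity.

Claim: sin²(x) = sin(x²).
Test a specific point where both sides are defined: x = -π/2.
LHS = sin²(x) ≈ 1.0000
RHS = sin(x²) ≈ 0.6243
Since 1.0000 ≠ 0.6243, the equation fails at this point, so it cannot hold for every real x for which both sides are defined.
sin²(x) means (sin x)², squaring the output; sin(x²) squares the input. These are different functions.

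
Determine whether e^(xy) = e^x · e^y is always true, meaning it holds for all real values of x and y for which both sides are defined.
No, this is NOT an identity.

Claim: e^(xy) = e^x · e^y.
Test a specific point where both sides are defined: x = 3, y = 1.
LHS = e^(xy) ≈ 20.0855
RHS = e^x · e^y ≈ 54.5982
Since 20.0855 ≠ 54.5982, the equation fails at this point, so it cannot hold for all real values of x and y for which both sides are defined.
e^x · e^y = e^(x+y), not e^(xy).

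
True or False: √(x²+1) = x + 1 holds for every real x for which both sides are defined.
Claim: √(x²+1) = x + 1.
Test a specific point where both sides are defined: x = -3.
LHS = √(x²+1) ≈ 3.1623
RHS = x + 1 ≈ -2.0000
Since 3.1623 ≠ -2.0000, the equation fails at this point, so it cannot hold for every real x for which both sides are defined.
(x+1)² = x² + 2x + 1 ≠ x² + 1 unless x = 0.

Conclusion: False.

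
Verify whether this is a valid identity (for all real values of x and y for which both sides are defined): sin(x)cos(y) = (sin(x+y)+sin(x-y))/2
Claim: sin(x)cos(y) = (sin(x+y)+sin(x-y))/2.
Reasoning: sin(x+y) = sin(x)cos(y) + cos(x)sin(y) and sin(x-y) = sin(x)cos(y) - cos(x)sin(y). Adding, sin(x+y) + sin(x-y) = 2sin(x)cos(y); divide by 2.
So the two sides agree for all real values of x and y for which both sides are defined.

Conclusion: Yes, this is an identity.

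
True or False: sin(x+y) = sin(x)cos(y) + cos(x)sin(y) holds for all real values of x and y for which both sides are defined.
Claim: sin(x+y) = sin(x)cos(y) + cos(x)sin(y).
Reasoning: By Euler's formula e^(i(x+y)) = e^(ix)·e^(iy) = (cos x + i·sin x)(cos y + i·sin y). The imaginary part of the left side is sin(x+y); the imaginary part of the product is sin(x)cos(y) + cos(x)sin(y).
So the two sides agree for all real values of x and y for which both sides are defined.

Conclusion: True.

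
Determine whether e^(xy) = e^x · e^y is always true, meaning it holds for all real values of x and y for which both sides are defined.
No, this is NOT an identity.

Claim: e^(xy) = e^x · e^y.
Test a specific point where both sides are defined: x = 3/2, y = -1.
LHS = e^(xy) ≈ 0.2231
RHS = e^x · e^y ≈ 1.6487
Since 0.2231 ≠ 1.6487, the equation fails at this point, so it cannot hold for all real values of x and y for which both sides are defined.
e^x · e^y = e^(x+y), not e^(xy).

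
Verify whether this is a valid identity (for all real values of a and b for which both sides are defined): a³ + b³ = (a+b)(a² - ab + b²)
Claim: a³ + b³ = (a+b)(a² - ab + b²).
Reasoning: Expand the right side: (a+b)(a² - ab + b²) = a³ - a²b + ab² + a²b - ab² + b³ = a³ + b³ (the middle terms cancel in pairs).
So the two sides agree for all real values of a and b for which both sides are defined.

Conclusion: Yes, this is an identity.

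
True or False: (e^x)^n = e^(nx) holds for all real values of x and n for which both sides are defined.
Claim: (e^x)^n = e^(nx).
Reasoning: e^x is a positive real number, and for a positive base B and real exponent n, B^n = e^(n·ln B). With B = e^x, ln B = x, so (e^x)^n = e^(n·x).
So the two sides agree for all real values of x and n for which both sides are defined.

Conclusion: True.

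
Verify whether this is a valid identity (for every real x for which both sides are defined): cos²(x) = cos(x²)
Claim: cos²(x) = cos(x²).
Test a specific point where both sides are defined: x = -π/6.
LHS = cos²(x) ≈ 0.7500
RHS = cos(x²) ≈ 0.9627
Since 0.7500 ≠ 0.9627, the equation fails at this point, so it cannot hold for every real x for which both sides are defined.
cos²(x) means (cos x)², squaring the output; cos(x²) squares the input. These are different functions.

Conclusion: No, this is NOT an identity.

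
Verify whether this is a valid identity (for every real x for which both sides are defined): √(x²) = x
Claim: √(x²) = x.
Test a specific point where both sides are defined: x = -1.
LHS = √(x²) ≈ 1.0000
RHS = x ≈ -1.0000
Since 1.0000 ≠ -1.0000, the equation fails at this point, so it cannot hold for every real x for which both sides are defined.
√(x²) = |x|, which differs from x whenever x < 0 (both sides are defined for every real x).

Conclusion: No, this is NOT an identity.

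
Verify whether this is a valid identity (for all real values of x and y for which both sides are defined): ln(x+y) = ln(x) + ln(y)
Claim: ln(x+y) = ln(x) + ln(y).
Test a specific point where both sides are defined: x = 1, y = 3/2.
LHS = ln(x+y) ≈ 0.9163
RHS = ln(x) + ln(y) ≈ 0.4055
Since 0.9163 ≠ 0.4055, the equation fails at this point, so it cannot hold for all real values of x and y for which both sides are defined.
ln(x) + ln(y) = ln(xy), not ln(x+y).

Conclusion: No, this is NOT an identity.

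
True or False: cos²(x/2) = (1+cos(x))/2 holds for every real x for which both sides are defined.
True.

Claim: cos²(x/2) = (1+cos(x))/2.
Reasoning: Use cos(2θ) = 2cos²θ - 1 with θ = x/2: cos(x) = 2cos²(x/2) - 1. Solving for cos²(x/2) gives (1 + cos(x))/2.
So the two sides agree for every real x for which both sides are defined.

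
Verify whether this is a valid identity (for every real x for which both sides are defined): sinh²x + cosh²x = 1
No, this is NOT an identity.

Claim: sinh²x + cosh²x = 1.
Test a specific point where both sides are defined: x = -1.
LHS = sinh²x + cosh²x ≈ 3.7622
RHS = 1 ≈ 1.0000
Since 3.7622 ≠ 1.0000, the equation fails at this point, so it cannot hold for every real x for which both sides are defined.
The correct hyperbolic identity is cosh²x - sinh²x = 1 (a difference); the sum sinh²x + cosh²x equals cosh(2x).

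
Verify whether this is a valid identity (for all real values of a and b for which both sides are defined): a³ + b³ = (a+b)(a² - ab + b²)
Yes, this is an identity.

Claim: a³ + b³ = (a+b)(a² - ab + b²).
Reasoning: Expand the right side: (a+b)(a² - ab + b²) = a³ - a²b + ab² + a²b - ab² + b³ = a³ + b³ (the middle terms cancel in pairs).
So the two sides agree for all real values of a and b for which both sides are defined.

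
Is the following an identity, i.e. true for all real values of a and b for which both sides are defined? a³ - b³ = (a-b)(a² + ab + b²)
Claim: a³ - b³ = (a-b)(a² + ab + b²).
Reasoning: Expand the right side: (a-b)(a² + ab + b²) = a³ + a²b + ab² - a²b - ab² - b³ = a³ - b³ (the middle terms cancel in pairs).
So the two sides agree for all real values of a and b for which both sides are defined.

Conclusion: Yes, this is an identity.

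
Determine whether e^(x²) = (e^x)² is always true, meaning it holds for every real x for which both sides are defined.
No, this is NOT an identity.

Claim: e^(x²) = (e^x)².
Test a specific point where both sides are defined: x = -3.
LHS = e^(x²) ≈ 8103.0839
RHS = (e^x)² ≈ 0.0025
Since 8103.0839 ≠ 0.0025, the equation fails at this point, so it cannot hold for every real x for which both sides are defined.
(e^x)² = e^(2x), and 2x ≠ x² in general.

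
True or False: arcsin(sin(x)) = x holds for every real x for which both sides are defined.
Claim: arcsin(sin(x)) = x.
Test a specific point where both sides are defined: x = π.
LHS = arcsin(sin(x)) ≈ 0.0000
RHS = x ≈ 3.1416
Since 0.0000 ≠ 3.1416, the equation fails at this point, so it cannot hold for every real x for which both sides are defined.
arcsin only returns values in [-π/2, π/2], so arcsin(sin(x)) = x holds only for x in that interval, not for all real x.

Conclusion: False.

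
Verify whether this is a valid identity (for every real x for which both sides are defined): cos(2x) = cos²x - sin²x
Claim: cos(2x) = cos²x - sin²x.
Reasoning: Put y = x in the addition formula cos(x+y) = cos(x)cos(y) - sin(x)sin(y): cos(2x) = cos²x - sin²x.
So the two sides agree for every real x for which both sides are defined.

Conclusion: Yes, this is an identity.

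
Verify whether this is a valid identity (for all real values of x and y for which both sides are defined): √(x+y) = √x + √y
No, this is NOT an identity.

Claim: √(x+y) = √x + √y.
Test a specific point where both sides are defined: x = 4, y = 5.
LHS = √(x+y) ≈ 3.0000
RHS = √x + √y ≈ 4.2361
Since 3.0000 ≠ 4.2361, the equation fails at this point, so it cannot hold for all real values of x and y for which both sides are defined.
Squaring the right side gives x + 2√(xy) + y, not x + y.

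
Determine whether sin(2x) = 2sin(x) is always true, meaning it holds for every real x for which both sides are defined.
No, this is NOT an identity.

Claim: sin(2x) = 2sin(x).
Test a specific point where both sides are defined: x = -π/6.
LHS = sin(2x) ≈ -0.8660
RHS = 2sin(x) ≈ -1.0000
Since -0.8660 ≠ -1.0000, the equation fails at this point, so it cannot hold for every real x for which both sides are defined.
The correct double-angle formula is sin(2x) = 2sin(x)cos(x).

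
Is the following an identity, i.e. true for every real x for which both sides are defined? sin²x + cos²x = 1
Claim: sin²x + cos²x = 1.
Reasoning: The point (cos x, sin x) lies on the unit circle X² + Y² = 1, so cos²x + sin²x = 1 for every real x.
So the two sides agree for every real x for which both sides are defined.

Conclusion: Yes, this is an identity.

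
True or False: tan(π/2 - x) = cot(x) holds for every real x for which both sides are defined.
True.

Claim: tan(π/2 - x) = cot(x).
Reasoning: tan(π/2 - x) = sin(π/2 - x)/cos(π/2 - x) = cos(x)/sin(x) = cot(x), using the cofunction identities sin(π/2 - x) = cos(x) and cos(π/2 - x) = sin(x).
So the two sides agree for every real x for which both sides are defined.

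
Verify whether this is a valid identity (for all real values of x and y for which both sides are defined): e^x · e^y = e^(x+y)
Yes, this is an identity.

Claim: e^x · e^y = e^(x+y).
Reasoning: This is the law of exponents for a common base: multiplying powers adds exponents. E.g. from the series, (Σ x^j/j!)(Σ y^k/k!) = Σ_m (Σ_{j+k=m} x^j y^k/(j!k!)) = Σ_m (x+y)^m/m! by the binomial theorem.
So the two sides agree for all real values of x and y for which both sides are defined.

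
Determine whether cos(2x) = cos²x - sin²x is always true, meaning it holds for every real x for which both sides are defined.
Claim: cos(2x) = cos²x - sin²x.
Reasoning: Put y = x in the addition formula cos(x+y) = cos(x)cos(y) - sin(x)sin(y): cos(2x) = cos²x - sin²x.
So the two sides agree for every real x for which both sides are defined.

Conclusion: Yes, this is an identity.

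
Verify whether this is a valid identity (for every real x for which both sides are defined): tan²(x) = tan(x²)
Claim: tan²(x) = tan(x²).
Test a specific point where both sides are defined: x = π/6.
LHS = tan²(x) ≈ 0.3333
RHS = tan(x²) ≈ 0.2812
Since 0.3333 ≠ 0.2812, the equation fails at this point, so it cannot hold for every real x for which both sides are defined.
tan²(x) means (tan x)², squaring the output; tan(x²) squares the input. These are different functions.

Conclusion: No, this is NOT an identity.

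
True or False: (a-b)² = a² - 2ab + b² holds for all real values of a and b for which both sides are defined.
Claim: (a-b)² = a² - 2ab + b².
Reasoning: Expand: (a-b)² = (a-b)(a-b) = a·a - a·b - b·a + b·b = a² - 2ab + b².
So the two sides agree for all real values of a and b for which both sides are defined.

Conclusion: True.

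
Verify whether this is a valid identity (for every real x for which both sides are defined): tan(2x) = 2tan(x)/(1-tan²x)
Claim: tan(2x) = 2tan(x)/(1-tan²x).
Reasoning: tan(2x) = sin(2x)/cos(2x) = 2sin(x)cos(x) / (cos²x - sin²x). Divide numerator and denominator by cos²x: 2tan(x) / (1 - tan²x).
So the two sides agree for every real x for which both sides are defined.

Conclusion: Yes, this is an identity.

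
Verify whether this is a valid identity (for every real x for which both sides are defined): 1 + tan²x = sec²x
Yes, this is an identity.

Claim: 1 + tan²x = sec²x.
Reasoning: Start from sin²x + cos²x = 1 and divide every term by cos²x (allowed wherever tan x and sec x are defined): tan²x + 1 = 1/cos²x = sec²x.
So the two sides agree for every real x for which both sides are defined.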